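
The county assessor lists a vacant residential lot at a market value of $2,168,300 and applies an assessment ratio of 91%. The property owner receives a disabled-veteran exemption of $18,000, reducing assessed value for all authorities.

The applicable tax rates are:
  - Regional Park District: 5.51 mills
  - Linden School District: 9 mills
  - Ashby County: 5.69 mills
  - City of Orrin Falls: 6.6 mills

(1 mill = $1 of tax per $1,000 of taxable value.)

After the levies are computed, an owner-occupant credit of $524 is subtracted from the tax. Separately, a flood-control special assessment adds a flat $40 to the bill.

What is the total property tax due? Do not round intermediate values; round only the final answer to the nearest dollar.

$51,914

Assessed value = $2,168,300 × 0.91 = $1,973,153
Taxable value = $1,973,153 − $18,000 = $1,955,153
Regional Park District: $1,955,153 × 0.00551 = $10,772.89303
Linden School District: $1,955,153 × 0.009 = $17,596.377
Ashby County: $1,955,153 × 0.00569 = $11,124.82057
City of Orrin Falls: $1,955,153 × 0.0066 = $12,904.0098
Levies subtotal = $52,398.1004
After credit = $52,398.1004 − $524 = $51,874.1004
Total = $51,874.1004 + $40 = $51,914.1004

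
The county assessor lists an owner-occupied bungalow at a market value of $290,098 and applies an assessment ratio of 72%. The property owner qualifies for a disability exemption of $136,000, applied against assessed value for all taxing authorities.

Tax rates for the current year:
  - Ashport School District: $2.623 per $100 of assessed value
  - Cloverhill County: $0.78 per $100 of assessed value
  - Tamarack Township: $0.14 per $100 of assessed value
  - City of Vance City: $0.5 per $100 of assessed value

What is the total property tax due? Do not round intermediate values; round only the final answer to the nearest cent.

Assessed value = $290,098 × 0.72 = $208,870.56
Taxable value = $208,870.56 − $136,000 = $72,870.56
Ashport School District: $72,870.56 × 0.02623 = $1,911.3947888
Cloverhill County: $72,870.56 × 0.0078 = $568.390368
Tamarack Township: $72,870.56 × 0.0014 = $102.018784
City of Vance City: $72,870.56 × 0.005 = $364.3528
Total = $1,911.3947888 + $568.390368 + $102.018784 + $364.3528 = $2,946.1567408

$2,946.16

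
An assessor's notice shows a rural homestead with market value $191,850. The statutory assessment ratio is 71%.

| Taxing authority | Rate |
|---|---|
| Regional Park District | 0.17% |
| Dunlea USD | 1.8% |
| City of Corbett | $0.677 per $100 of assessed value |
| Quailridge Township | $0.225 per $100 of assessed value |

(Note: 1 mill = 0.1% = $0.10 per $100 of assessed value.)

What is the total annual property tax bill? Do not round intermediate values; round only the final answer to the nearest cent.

Assessed value = $191,850 × 0.71 = $136,213.5
Regional Park District: $136,213.5 × 0.0017 = $231.56295
Dunlea USD: $136,213.5 × 0.018 = $2,451.843
City of Corbett: $136,213.5 × 0.00677 = $922.165395
Quailridge Township: $136,213.5 × 0.00225 = $306.480375
Total = $3,912.05172

$3,912.05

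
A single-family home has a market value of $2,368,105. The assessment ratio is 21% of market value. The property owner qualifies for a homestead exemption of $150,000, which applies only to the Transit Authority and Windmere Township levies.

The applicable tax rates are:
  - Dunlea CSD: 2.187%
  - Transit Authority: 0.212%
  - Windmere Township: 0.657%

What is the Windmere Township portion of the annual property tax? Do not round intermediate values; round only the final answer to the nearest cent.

Assessed value = $2,368,105 × 0.21 = $497,302.05
Windmere Township taxable value = $497,302.05 − $150,000 = $347,302.05
Windmere Township levy = $347,302.05 × 0.00657 = $2,281.7744685

$2,281.77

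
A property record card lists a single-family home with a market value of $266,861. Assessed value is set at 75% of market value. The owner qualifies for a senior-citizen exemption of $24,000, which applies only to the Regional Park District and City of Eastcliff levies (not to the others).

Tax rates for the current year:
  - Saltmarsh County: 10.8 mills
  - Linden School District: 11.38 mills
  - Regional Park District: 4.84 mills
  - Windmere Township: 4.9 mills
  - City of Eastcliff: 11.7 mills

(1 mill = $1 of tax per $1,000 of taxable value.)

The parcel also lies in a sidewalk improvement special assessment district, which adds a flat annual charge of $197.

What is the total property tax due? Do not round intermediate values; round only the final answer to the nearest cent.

Assessed value = $266,861 × 0.75 = $200,145.75
Saltmarsh County: $200,145.75 × 0.0108 = $2,161.5741
Linden School District: $200,145.75 × 0.01138 = $2,277.658635
Regional Park District: ($200,145.75 − $24,000) × 0.00484 = $176,145.75 × 0.00484 = $852.54543
Windmere Township: $200,145.75 × 0.0049 = $980.714175
City of Eastcliff: ($200,145.75 − $24,000) × 0.0117 = $176,145.75 × 0.0117 = $2,060.905275
Levies subtotal = $8,333.397615
Total = $8,333.397615 + $197 = $8,530.397615

$8,530.40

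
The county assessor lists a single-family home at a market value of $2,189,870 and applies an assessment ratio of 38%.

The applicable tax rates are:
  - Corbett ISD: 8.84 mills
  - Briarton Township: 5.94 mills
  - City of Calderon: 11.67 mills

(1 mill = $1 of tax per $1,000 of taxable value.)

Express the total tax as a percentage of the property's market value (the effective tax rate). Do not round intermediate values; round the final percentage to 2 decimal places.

Assessed value = $2,189,870 × 0.38 = $832,150.6
Corbett ISD: $832,150.6 × 0.00884 = $7,356.211304
Briarton Township: $832,150.6 × 0.00594 = $4,942.974564
City of Calderon: $832,150.6 × 0.01167 = $9,711.197502
Total tax = $22,010.38337
Effective rate = $22,010.38337 ÷ $2,189,870 = 1.01% of market value

1.01%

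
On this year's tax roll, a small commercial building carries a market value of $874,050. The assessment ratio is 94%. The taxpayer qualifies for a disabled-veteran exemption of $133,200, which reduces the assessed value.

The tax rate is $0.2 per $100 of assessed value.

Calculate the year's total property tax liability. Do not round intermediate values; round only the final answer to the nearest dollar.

Assessed value = $874,050 × 0.94 = $821,607
Taxable value = $821,607 − $133,200 = $688,407
Tax = $688,407 × 0.002 = $1,376.814

$1,377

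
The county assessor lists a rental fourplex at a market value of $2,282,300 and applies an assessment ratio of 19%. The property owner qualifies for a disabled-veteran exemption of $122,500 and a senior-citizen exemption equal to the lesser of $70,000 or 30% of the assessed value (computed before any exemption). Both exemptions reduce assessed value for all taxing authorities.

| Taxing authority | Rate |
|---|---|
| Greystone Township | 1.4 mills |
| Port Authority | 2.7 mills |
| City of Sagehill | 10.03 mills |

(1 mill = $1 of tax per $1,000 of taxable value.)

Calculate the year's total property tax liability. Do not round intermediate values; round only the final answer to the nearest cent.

Assessed value = $2,282,300 × 0.19 = $433,637
Senior-citizen exemption = min($70,000, 30% × $433,637) = min($70,000, $130,091.1) = $70,000 (dollar cap binds)
Taxable value = $433,637 − $122,500 − $70,000 = $241,137
Greystone Township: $241,137 × 0.0014 = $337.5918
Port Authority: $241,137 × 0.0027 = $651.0699
City of Sagehill: $241,137 × 0.01003 = $2,418.60411
Total = $3,407.26581

$3,407.27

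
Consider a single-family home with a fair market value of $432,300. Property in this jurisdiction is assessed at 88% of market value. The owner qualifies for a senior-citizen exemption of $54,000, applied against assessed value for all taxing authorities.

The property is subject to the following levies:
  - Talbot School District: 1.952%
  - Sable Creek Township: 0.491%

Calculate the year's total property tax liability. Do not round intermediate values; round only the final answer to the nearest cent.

$7,974.54

Assessed value = $432,300 × 0.88 = $380,424
Taxable value = $380,424 − $54,000 = $326,424
Talbot School District: $326,424 × 0.01952 = $6,371.79648
Sable Creek Township: $326,424 × 0.00491 = $1,602.74184
Total = $6,371.79648 + $1,602.74184 = $7,974.53832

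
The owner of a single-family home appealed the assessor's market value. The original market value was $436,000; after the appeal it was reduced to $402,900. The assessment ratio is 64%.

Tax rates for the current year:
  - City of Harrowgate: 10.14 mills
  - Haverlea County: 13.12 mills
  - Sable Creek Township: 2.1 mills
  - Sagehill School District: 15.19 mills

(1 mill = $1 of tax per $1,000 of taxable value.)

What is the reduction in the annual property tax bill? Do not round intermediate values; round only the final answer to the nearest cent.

$859.01

Old assessed value = $436,000 × 0.64 = $279,040
New assessed value = $402,900 × 0.64 = $257,856
Combined rate = 0.01014 + 0.01312 + 0.0021 + 0.01519 = 0.04055
Old tax = $279,040 × 0.04055 = $11,315.072
New tax = $257,856 × 0.04055 = $10,456.0608
Reduction = $11,315.072 − $10,456.0608 = $859.0112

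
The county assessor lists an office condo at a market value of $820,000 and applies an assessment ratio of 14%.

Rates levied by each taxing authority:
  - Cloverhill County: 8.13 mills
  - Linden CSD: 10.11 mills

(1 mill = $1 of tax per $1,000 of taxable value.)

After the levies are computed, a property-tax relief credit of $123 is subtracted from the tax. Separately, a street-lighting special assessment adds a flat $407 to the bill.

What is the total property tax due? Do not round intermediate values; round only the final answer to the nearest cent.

$2,377.95

Assessed value = $820,000 × 0.14 = $114,800
Cloverhill County: $114,800 × 0.00813 = $933.324
Linden CSD: $114,800 × 0.01011 = $1,160.628
Levies subtotal = $2,093.952
After credit = $2,093.952 − $123 = $1,970.952
Total = $1,970.952 + $407 = $2,377.952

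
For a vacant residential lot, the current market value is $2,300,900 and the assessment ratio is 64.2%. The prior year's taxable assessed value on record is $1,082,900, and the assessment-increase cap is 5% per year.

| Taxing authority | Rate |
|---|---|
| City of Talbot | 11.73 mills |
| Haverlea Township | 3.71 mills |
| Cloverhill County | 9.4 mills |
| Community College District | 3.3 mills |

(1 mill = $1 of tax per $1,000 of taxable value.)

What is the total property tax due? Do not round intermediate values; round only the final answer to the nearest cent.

$31,996.45

Uncapped assessed value = $2,300,900 × 0.642 = $1,477,177.8
Cap limit = $1,082,900 × 1.05 = $1,137,045
Taxable assessed value = min($1,477,177.8, $1,137,045) = $1,137,045 (cap binds)
City of Talbot: $1,137,045 × 0.01173 = $13,337.53785
Haverlea Township: $1,137,045 × 0.00371 = $4,218.43695
Cloverhill County: $1,137,045 × 0.0094 = $10,688.223
Community College District: $1,137,045 × 0.0033 = $3,752.2485
Total = $31,996.4463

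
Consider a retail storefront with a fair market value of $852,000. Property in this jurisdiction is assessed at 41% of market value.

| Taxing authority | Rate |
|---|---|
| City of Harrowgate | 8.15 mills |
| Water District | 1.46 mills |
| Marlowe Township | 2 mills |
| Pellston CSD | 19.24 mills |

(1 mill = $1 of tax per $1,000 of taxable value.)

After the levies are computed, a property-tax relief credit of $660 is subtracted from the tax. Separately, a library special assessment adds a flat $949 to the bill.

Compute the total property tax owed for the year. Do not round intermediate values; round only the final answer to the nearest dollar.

$11,066

Assessed value = $852,000 × 0.41 = $349,320
City of Harrowgate: $349,320 × 0.00815 = $2,846.958
Water District: $349,320 × 0.00146 = $510.0072
Marlowe Township: $349,320 × 0.002 = $698.64
Pellston CSD: $349,320 × 0.01924 = $6,720.9168
Levies subtotal = $10,776.522
After credit = $10,776.522 − $660 = $10,116.522
Total = $10,116.522 + $949 = $11,065.522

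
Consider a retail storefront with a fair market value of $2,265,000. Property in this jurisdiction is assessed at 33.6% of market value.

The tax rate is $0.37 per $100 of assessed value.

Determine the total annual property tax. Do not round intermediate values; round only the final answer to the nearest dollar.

$2,816

Assessed value = $2,265,000 × 0.336 = $761,040
Tax = $761,040 × 0.0037 = $2,815.848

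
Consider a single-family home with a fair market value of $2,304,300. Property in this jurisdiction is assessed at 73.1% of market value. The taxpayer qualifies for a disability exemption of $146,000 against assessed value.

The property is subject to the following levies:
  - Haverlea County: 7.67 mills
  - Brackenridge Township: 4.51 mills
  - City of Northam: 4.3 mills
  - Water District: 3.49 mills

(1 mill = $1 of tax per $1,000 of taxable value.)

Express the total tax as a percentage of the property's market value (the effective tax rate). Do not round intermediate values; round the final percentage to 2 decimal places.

1.33%

Assessed value = $2,304,300 × 0.731 = $1,684,443.3
Taxable value = $1,684,443.3 − $146,000 = $1,538,443.3
Haverlea County: $1,538,443.3 × 0.00767 = $11,799.860111
Brackenridge Township: $1,538,443.3 × 0.00451 = $6,938.379283
City of Northam: $1,538,443.3 × 0.0043 = $6,615.30619
Water District: $1,538,443.3 × 0.00349 = $5,369.167117
Total tax = $30,722.712701
Effective rate = $30,722.712701 ÷ $2,304,300 = 1.33% of market value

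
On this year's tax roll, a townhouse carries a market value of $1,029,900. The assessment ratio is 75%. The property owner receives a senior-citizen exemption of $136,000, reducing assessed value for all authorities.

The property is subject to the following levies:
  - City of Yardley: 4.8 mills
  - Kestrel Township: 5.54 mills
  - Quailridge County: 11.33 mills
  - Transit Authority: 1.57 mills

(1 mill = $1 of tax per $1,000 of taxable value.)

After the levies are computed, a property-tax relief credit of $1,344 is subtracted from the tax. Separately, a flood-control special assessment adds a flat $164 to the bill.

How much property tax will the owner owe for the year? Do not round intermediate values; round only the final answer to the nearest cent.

$13,610.52

Assessed value = $1,029,900 × 0.75 = $772,425
Taxable value = $772,425 − $136,000 = $636,425
City of Yardley: $636,425 × 0.0048 = $3,054.84
Kestrel Township: $636,425 × 0.00554 = $3,525.7945
Quailridge County: $636,425 × 0.01133 = $7,210.69525
Transit Authority: $636,425 × 0.00157 = $999.18725
Levies subtotal = $14,790.517
After credit = $14,790.517 − $1,344 = $13,446.517
Total = $13,446.517 + $164 = $13,610.517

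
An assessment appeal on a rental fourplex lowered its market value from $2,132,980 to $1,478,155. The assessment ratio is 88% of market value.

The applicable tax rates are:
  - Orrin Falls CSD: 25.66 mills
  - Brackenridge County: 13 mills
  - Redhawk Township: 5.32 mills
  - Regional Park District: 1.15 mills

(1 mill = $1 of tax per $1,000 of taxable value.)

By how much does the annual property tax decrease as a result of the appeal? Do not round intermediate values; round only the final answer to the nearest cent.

$26,005.98

Old assessed value = $2,132,980 × 0.88 = $1,877,022.4
New assessed value = $1,478,155 × 0.88 = $1,300,776.4
Combined rate = 0.02566 + 0.013 + 0.00532 + 0.00115 = 0.04513
Old tax = $1,877,022.4 × 0.04513 = $84,710.020912
New tax = $1,300,776.4 × 0.04513 = $58,704.038932
Reduction = $84,710.020912 − $58,704.038932 = $26,005.98198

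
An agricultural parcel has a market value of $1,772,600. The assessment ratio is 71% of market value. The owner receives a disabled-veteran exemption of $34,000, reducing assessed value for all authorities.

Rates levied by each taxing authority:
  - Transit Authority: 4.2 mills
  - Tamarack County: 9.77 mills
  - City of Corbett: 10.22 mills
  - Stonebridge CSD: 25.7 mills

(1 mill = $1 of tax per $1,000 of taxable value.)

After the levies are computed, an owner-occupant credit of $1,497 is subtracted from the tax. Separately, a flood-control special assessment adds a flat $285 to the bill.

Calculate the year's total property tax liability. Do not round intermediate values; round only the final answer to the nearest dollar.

$59,881

Assessed value = $1,772,600 × 0.71 = $1,258,546
Taxable value = $1,258,546 − $34,000 = $1,224,546
Transit Authority: $1,224,546 × 0.0042 = $5,143.0932
Tamarack County: $1,224,546 × 0.00977 = $11,963.81442
City of Corbett: $1,224,546 × 0.01022 = $12,514.86012
Stonebridge CSD: $1,224,546 × 0.0257 = $31,470.8322
Levies subtotal = $61,092.59994
After credit = $61,092.59994 − $1,497 = $59,595.59994
Total = $59,595.59994 + $285 = $59,880.59994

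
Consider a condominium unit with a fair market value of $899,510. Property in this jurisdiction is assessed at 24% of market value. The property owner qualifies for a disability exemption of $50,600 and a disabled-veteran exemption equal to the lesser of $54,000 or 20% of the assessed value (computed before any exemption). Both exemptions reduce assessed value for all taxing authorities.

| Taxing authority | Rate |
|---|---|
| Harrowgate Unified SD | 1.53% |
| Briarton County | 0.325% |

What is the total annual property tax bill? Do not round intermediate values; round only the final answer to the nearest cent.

$2,265.06

Assessed value = $899,510 × 0.24 = $215,882.4
Disabled-veteran exemption = min($54,000, 20% × $215,882.4) = min($54,000, $43,176.48) = $43,176.48 (percentage binds)
Taxable value = $215,882.4 − $50,600 − $43,176.48 = $122,105.92
Harrowgate Unified SD: $122,105.92 × 0.0153 = $1,868.220576
Briarton County: $122,105.92 × 0.00325 = $396.84424
Total = $2,265.064816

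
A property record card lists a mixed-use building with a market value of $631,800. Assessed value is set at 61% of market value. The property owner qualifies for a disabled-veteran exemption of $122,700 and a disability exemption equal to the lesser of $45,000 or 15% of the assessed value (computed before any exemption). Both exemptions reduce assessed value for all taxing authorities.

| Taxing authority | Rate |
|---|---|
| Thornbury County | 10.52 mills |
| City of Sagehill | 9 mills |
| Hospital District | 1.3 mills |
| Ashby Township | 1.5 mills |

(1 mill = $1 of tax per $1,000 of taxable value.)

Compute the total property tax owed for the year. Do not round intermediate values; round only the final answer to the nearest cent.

Assessed value = $631,800 × 0.61 = $385,398
Disability exemption = min($45,000, 15% × $385,398) = min($45,000, $57,809.7) = $45,000 (dollar cap binds)
Taxable value = $385,398 − $122,700 − $45,000 = $217,698
Thornbury County: $217,698 × 0.01052 = $2,290.18296
City of Sagehill: $217,698 × 0.009 = $1,959.282
Hospital District: $217,698 × 0.0013 = $283.0074
Ashby Township: $217,698 × 0.0015 = $326.547
Total = $4,859.01936

$4,859.02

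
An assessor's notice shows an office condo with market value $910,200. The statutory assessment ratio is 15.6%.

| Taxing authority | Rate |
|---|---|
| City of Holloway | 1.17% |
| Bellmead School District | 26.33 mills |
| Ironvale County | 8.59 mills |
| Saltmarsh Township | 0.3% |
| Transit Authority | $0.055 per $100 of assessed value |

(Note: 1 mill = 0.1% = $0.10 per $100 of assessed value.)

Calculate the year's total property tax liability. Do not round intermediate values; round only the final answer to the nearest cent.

Assessed value = $910,200 × 0.156 = $141,991.2
City of Holloway: $141,991.2 × 0.0117 = $1,661.29704
Bellmead School District: $141,991.2 × 0.02633 = $3,738.628296
Ironvale County: $141,991.2 × 0.00859 = $1,219.704408
Saltmarsh Township: $141,991.2 × 0.003 = $425.9736
Transit Authority: $141,991.2 × 0.00055 = $78.09516
Total = $7,123.698504

$7,123.70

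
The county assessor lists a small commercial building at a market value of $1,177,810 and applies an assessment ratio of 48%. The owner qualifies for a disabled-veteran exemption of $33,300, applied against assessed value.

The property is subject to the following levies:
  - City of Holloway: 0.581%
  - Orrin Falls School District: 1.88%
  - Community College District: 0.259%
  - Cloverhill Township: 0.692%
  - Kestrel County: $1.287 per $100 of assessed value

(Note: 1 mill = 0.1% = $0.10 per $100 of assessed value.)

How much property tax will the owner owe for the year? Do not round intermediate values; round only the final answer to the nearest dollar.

$25,001

Assessed value = $1,177,810 × 0.48 = $565,348.8
Taxable value = $565,348.8 − $33,300 = $532,048.8
City of Holloway: $532,048.8 × 0.00581 = $3,091.203528
Orrin Falls School District: $532,048.8 × 0.0188 = $10,002.51744
Community College District: $532,048.8 × 0.00259 = $1,378.006392
Cloverhill Township: $532,048.8 × 0.00692 = $3,681.777696
Kestrel County: $532,048.8 × 0.01287 = $6,847.468056
Total = $25,000.973112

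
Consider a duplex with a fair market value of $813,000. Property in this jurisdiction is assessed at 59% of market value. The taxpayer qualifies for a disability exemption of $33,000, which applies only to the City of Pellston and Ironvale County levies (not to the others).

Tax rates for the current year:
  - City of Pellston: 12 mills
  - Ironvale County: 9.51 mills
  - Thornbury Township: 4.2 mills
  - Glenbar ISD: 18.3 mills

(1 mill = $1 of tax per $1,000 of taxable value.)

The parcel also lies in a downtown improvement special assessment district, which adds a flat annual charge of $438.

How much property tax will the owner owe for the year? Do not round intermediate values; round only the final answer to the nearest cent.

$20,838.45

Assessed value = $813,000 × 0.59 = $479,670
City of Pellston: ($479,670 − $33,000) × 0.012 = $446,670 × 0.012 = $5,360.04
Ironvale County: ($479,670 − $33,000) × 0.00951 = $446,670 × 0.00951 = $4,247.8317
Thornbury Township: $479,670 × 0.0042 = $2,014.614
Glenbar ISD: $479,670 × 0.0183 = $8,777.961
Levies subtotal = $20,400.4467
Total = $20,400.4467 + $438 = $20,838.4467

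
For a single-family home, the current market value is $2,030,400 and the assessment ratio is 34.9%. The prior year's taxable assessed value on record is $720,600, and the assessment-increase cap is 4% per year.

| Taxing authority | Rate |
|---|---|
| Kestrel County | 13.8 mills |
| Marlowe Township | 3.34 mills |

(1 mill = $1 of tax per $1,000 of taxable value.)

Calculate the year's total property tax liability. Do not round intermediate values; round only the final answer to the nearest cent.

Uncapped assessed value = $2,030,400 × 0.349 = $708,609.6
Cap limit = $720,600 × 1.04 = $749,424
Taxable assessed value = min($708,609.6, $749,424) = $708,609.6 (cap does not bind)
Kestrel County: $708,609.6 × 0.0138 = $9,778.81248
Marlowe Township: $708,609.6 × 0.00334 = $2,366.756064
Total = $12,145.568544

$12,145.57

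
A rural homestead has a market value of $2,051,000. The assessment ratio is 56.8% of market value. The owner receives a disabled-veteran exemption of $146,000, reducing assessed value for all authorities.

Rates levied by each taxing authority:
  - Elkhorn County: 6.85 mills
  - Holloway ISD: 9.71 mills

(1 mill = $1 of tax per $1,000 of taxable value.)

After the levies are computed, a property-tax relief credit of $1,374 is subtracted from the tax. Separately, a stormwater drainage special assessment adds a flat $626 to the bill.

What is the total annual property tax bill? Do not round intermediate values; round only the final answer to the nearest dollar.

Assessed value = $2,051,000 × 0.568 = $1,164,968
Taxable value = $1,164,968 − $146,000 = $1,018,968
Elkhorn County: $1,018,968 × 0.00685 = $6,979.9308
Holloway ISD: $1,018,968 × 0.00971 = $9,894.17928
Levies subtotal = $16,874.11008
After credit = $16,874.11008 − $1,374 = $15,500.11008
Total = $15,500.11008 + $626 = $16,126.11008

$16,126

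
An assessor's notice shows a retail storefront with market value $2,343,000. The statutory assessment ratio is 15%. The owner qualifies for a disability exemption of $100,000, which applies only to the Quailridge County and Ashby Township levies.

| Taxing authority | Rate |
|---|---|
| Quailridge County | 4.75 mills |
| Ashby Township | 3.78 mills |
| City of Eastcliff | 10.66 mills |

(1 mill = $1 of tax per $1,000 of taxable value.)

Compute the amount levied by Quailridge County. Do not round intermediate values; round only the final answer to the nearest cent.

Assessed value = $2,343,000 × 0.15 = $351,450
Quailridge County taxable value = $351,450 − $100,000 = $251,450
Quailridge County levy = $251,450 × 0.00475 = $1,194.3875

$1,194.39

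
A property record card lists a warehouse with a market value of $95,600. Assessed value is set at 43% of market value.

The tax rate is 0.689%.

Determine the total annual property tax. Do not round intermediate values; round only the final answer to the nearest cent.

Assessed value = $95,600 × 0.43 = $41,108
Tax = $41,108 × 0.00689 = $283.23412

$283.23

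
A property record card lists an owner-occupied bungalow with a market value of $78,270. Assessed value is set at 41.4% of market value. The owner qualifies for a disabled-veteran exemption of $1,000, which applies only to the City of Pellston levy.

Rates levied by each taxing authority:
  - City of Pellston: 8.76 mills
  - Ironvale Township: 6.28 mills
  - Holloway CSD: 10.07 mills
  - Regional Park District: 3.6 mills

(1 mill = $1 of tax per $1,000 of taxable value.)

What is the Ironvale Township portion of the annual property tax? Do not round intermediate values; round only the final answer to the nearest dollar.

$203

Assessed value = $78,270 × 0.414 = $32,403.78
Ironvale Township taxable value = $32,403.78 (exemption does not apply)
Ironvale Township levy = $32,403.78 × 0.00628 = $203.4957384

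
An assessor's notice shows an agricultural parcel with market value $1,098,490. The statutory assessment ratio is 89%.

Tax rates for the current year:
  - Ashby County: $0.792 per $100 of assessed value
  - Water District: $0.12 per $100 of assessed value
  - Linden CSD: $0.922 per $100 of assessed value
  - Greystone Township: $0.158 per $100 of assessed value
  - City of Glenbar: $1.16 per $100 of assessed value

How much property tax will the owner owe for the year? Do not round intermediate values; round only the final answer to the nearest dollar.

Assessed value = $1,098,490 × 0.89 = $977,656.1
Ashby County: $977,656.1 × 0.00792 = $7,743.036312
Water District: $977,656.1 × 0.0012 = $1,173.18732
Linden CSD: $977,656.1 × 0.00922 = $9,013.989242
Greystone Township: $977,656.1 × 0.00158 = $1,544.696638
City of Glenbar: $977,656.1 × 0.0116 = $11,340.81076
Total = $7,743.036312 + $1,173.18732 + $9,013.989242 + $1,544.696638 + $11,340.81076 = $30,815.720272

$30,816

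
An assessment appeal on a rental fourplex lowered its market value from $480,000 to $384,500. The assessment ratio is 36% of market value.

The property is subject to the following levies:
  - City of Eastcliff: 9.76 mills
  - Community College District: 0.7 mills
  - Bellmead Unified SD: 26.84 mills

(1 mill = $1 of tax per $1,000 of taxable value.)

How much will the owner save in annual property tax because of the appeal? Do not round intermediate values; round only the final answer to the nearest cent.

Old assessed value = $480,000 × 0.36 = $172,800
New assessed value = $384,500 × 0.36 = $138,420
Combined rate = 0.00976 + 0.0007 + 0.02684 = 0.0373
Old tax = $172,800 × 0.0373 = $6,445.44
New tax = $138,420 × 0.0373 = $5,163.066
Reduction = $6,445.44 − $5,163.066 = $1,282.374

$1,282.37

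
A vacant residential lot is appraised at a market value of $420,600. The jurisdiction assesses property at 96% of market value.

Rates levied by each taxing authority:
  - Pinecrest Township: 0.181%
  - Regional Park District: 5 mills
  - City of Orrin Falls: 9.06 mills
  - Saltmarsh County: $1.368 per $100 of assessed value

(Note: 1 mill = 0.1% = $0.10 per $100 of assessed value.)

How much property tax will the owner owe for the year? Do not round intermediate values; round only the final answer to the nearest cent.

$11,931.58

Assessed value = $420,600 × 0.96 = $403,776
Pinecrest Township: $403,776 × 0.00181 = $730.83456
Regional Park District: $403,776 × 0.005 = $2,018.88
City of Orrin Falls: $403,776 × 0.00906 = $3,658.21056
Saltmarsh County: $403,776 × 0.01368 = $5,523.65568
Total = $11,931.5808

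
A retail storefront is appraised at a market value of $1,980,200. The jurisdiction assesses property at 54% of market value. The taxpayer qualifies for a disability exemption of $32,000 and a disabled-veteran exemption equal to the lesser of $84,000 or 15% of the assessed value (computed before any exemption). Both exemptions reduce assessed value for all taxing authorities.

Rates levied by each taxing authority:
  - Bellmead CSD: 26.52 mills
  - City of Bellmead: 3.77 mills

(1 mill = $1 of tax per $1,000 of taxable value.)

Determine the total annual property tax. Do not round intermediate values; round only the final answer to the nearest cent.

Assessed value = $1,980,200 × 0.54 = $1,069,308
Disabled-veteran exemption = min($84,000, 15% × $1,069,308) = min($84,000, $160,396.2) = $84,000 (dollar cap binds)
Taxable value = $1,069,308 − $32,000 − $84,000 = $953,308
Bellmead CSD: $953,308 × 0.02652 = $25,281.72816
City of Bellmead: $953,308 × 0.00377 = $3,593.97116
Total = $28,875.69932

$28,875.70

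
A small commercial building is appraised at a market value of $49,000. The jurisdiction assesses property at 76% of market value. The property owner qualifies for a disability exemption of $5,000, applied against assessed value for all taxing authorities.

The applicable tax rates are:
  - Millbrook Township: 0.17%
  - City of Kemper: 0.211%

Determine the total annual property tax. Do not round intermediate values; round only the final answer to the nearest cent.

$122.83

Assessed value = $49,000 × 0.76 = $37,240
Taxable value = $37,240 − $5,000 = $32,240
Millbrook Township: $32,240 × 0.0017 = $54.808
City of Kemper: $32,240 × 0.00211 = $68.0264
Total = $54.808 + $68.0264 = $122.8344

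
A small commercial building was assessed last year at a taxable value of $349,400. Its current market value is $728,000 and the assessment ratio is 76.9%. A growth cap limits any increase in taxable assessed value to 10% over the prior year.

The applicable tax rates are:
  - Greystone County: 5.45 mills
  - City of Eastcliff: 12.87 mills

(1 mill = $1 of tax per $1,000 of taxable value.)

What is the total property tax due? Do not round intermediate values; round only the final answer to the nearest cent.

Uncapped assessed value = $728,000 × 0.769 = $559,832
Cap limit = $349,400 × 1.1 = $384,340
Taxable assessed value = min($559,832, $384,340) = $384,340 (cap binds)
Greystone County: $384,340 × 0.00545 = $2,094.653
City of Eastcliff: $384,340 × 0.01287 = $4,946.4558
Total = $7,041.1088

$7,041.11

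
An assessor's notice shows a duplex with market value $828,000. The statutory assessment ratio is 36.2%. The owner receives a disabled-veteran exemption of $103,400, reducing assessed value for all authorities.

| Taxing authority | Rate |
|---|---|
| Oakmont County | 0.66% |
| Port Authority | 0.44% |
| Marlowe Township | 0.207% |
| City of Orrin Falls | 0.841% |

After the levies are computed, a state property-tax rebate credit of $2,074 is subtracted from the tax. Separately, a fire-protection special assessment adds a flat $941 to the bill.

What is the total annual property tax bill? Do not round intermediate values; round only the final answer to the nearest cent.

$3,084.30

Assessed value = $828,000 × 0.362 = $299,736
Taxable value = $299,736 − $103,400 = $196,336
Oakmont County: $196,336 × 0.0066 = $1,295.8176
Port Authority: $196,336 × 0.0044 = $863.8784
Marlowe Township: $196,336 × 0.00207 = $406.41552
City of Orrin Falls: $196,336 × 0.00841 = $1,651.18576
Levies subtotal = $4,217.29728
After credit = $4,217.29728 − $2,074 = $2,143.29728
Total = $2,143.29728 + $941 = $3,084.29728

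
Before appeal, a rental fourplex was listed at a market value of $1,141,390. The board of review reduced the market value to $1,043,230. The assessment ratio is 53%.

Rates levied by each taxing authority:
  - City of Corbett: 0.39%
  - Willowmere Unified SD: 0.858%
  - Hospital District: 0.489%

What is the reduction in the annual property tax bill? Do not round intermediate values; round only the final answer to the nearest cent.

Old assessed value = $1,141,390 × 0.53 = $604,936.7
New assessed value = $1,043,230 × 0.53 = $552,911.9
Combined rate = 0.0039 + 0.00858 + 0.00489 = 0.01737
Old tax = $604,936.7 × 0.01737 = $10,507.750479
New tax = $552,911.9 × 0.01737 = $9,604.079703
Reduction = $10,507.750479 − $9,604.079703 = $903.670776

$903.67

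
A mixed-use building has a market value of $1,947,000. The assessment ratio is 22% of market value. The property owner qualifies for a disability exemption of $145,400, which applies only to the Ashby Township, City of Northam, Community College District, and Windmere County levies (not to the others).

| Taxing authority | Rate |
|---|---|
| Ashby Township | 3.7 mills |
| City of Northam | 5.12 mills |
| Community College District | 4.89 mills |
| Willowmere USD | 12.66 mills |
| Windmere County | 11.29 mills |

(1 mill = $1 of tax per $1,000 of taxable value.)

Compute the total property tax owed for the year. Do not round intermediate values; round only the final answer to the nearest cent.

$12,496.28

Assessed value = $1,947,000 × 0.22 = $428,340
Ashby Township: ($428,340 − $145,400) × 0.0037 = $282,940 × 0.0037 = $1,046.878
City of Northam: ($428,340 − $145,400) × 0.00512 = $282,940 × 0.00512 = $1,448.6528
Community College District: ($428,340 − $145,400) × 0.00489 = $282,940 × 0.00489 = $1,383.5766
Willowmere USD: $428,340 × 0.01266 = $5,422.7844
Windmere County: ($428,340 − $145,400) × 0.01129 = $282,940 × 0.01129 = $3,194.3926
Total = $12,496.2844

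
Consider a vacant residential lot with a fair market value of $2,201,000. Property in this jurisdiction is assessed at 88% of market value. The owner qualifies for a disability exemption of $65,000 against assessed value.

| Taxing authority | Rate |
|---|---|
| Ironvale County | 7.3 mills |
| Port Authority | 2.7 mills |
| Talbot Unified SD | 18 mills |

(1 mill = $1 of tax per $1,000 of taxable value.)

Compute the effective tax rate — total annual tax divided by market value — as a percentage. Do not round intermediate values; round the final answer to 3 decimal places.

2.381%

Assessed value = $2,201,000 × 0.88 = $1,936,880
Taxable value = $1,936,880 − $65,000 = $1,871,880
Ironvale County: $1,871,880 × 0.0073 = $13,664.724
Port Authority: $1,871,880 × 0.0027 = $5,054.076
Talbot Unified SD: $1,871,880 × 0.018 = $33,693.84
Total tax = $52,412.64
Effective rate = $52,412.64 ÷ $2,201,000 = 2.381% of market value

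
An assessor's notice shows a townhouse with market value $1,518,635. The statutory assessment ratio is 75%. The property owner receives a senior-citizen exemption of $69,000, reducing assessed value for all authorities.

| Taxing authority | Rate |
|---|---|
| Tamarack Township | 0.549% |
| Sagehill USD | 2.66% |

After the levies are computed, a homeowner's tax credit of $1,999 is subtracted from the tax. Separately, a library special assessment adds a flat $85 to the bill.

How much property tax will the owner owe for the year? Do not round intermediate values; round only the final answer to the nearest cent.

$32,421.54

Assessed value = $1,518,635 × 0.75 = $1,138,976.25
Taxable value = $1,138,976.25 − $69,000 = $1,069,976.25
Tamarack Township: $1,069,976.25 × 0.00549 = $5,874.1696125
Sagehill USD: $1,069,976.25 × 0.0266 = $28,461.36825
Levies subtotal = $34,335.5378625
After credit = $34,335.5378625 − $1,999 = $32,336.5378625
Total = $32,336.5378625 + $85 = $32,421.5378625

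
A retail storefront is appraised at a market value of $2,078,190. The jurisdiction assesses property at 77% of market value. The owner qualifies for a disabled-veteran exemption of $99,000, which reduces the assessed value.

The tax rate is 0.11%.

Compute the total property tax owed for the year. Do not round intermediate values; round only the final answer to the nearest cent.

$1,651.33

Assessed value = $2,078,190 × 0.77 = $1,600,206.3
Taxable value = $1,600,206.3 − $99,000 = $1,501,206.3
Tax = $1,501,206.3 × 0.0011 = $1,651.32693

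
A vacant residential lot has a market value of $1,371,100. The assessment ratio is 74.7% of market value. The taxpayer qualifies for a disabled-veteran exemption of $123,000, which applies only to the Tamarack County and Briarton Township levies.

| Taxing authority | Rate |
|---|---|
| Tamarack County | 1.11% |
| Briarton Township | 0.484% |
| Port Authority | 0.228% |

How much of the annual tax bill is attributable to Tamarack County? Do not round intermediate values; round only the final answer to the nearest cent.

$10,003.45

Assessed value = $1,371,100 × 0.747 = $1,024,211.7
Tamarack County taxable value = $1,024,211.7 − $123,000 = $901,211.7
Tamarack County levy = $901,211.7 × 0.0111 = $10,003.44987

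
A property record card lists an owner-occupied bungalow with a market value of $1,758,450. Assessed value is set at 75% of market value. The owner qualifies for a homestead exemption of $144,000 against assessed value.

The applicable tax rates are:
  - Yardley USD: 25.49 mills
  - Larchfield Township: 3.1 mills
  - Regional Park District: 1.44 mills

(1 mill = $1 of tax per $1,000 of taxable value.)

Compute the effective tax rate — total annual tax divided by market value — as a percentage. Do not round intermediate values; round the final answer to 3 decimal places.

2.006%

Assessed value = $1,758,450 × 0.75 = $1,318,837.5
Taxable value = $1,318,837.5 − $144,000 = $1,174,837.5
Yardley USD: $1,174,837.5 × 0.02549 = $29,946.607875
Larchfield Township: $1,174,837.5 × 0.0031 = $3,641.99625
Regional Park District: $1,174,837.5 × 0.00144 = $1,691.766
Total tax = $35,280.370125
Effective rate = $35,280.370125 ÷ $1,758,450 = 2.006% of market value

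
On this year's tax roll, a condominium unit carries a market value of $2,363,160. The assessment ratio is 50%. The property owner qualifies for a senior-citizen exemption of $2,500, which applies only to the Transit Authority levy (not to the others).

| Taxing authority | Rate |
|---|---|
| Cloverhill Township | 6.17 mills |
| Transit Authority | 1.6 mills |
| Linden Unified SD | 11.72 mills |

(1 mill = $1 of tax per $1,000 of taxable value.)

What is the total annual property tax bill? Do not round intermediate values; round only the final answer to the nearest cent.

$23,024.99

Assessed value = $2,363,160 × 0.5 = $1,181,580
Cloverhill Township: $1,181,580 × 0.00617 = $7,290.3486
Transit Authority: ($1,181,580 − $2,500) × 0.0016 = $1,179,080 × 0.0016 = $1,886.528
Linden Unified SD: $1,181,580 × 0.01172 = $13,848.1176
Total = $23,024.9942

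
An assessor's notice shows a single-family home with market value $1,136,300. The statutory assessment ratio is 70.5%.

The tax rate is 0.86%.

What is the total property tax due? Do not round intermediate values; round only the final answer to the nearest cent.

Assessed value = $1,136,300 × 0.705 = $801,091.5
Tax = $801,091.5 × 0.0086 = $6,889.3869

$6,889.39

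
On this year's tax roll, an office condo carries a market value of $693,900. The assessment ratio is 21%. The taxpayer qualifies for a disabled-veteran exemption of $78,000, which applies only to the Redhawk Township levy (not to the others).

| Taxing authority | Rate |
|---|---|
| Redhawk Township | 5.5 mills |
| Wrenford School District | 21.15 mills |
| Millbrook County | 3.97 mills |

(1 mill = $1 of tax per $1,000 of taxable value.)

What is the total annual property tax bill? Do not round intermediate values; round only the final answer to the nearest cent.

Assessed value = $693,900 × 0.21 = $145,719
Redhawk Township: ($145,719 − $78,000) × 0.0055 = $67,719 × 0.0055 = $372.4545
Wrenford School District: $145,719 × 0.02115 = $3,081.95685
Millbrook County: $145,719 × 0.00397 = $578.50443
Total = $4,032.91578

$4,032.92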